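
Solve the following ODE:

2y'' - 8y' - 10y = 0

Characteristic equation: 2r² - 8r - 10 = 0
Divide by 2: r² - 4r - 5 = 0
Roots: r = 5, -1 (distinct real)
General solution: y = C₁e^(5x) + C₂e^(-x)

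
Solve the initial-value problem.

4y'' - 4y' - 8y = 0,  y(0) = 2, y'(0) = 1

General solution: y = C₁e^(2x) + C₂e^(-x)
Applying ICs: C₁ = 1, C₂ = 1
Particular solution: y = e^(2x) + e^(-x)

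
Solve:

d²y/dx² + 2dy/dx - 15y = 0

Characteristic equation: r² + 2r - 15 = 0
Roots: r = 3, -5 (distinct real)
General solution: y = C₁e^(3x) + C₂e^(-5x)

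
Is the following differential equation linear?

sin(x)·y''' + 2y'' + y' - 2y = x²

Yes. Linear (y and its derivatives appear to the first power only, no products of y terms)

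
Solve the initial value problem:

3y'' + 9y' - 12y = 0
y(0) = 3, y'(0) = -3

General solution: y = C₁e^x + C₂e^(-4x)
Applying ICs: C₁ = 9/5, C₂ = 6/5
Particular solution: y = (9/5)e^x + (6/5)e^(-4x)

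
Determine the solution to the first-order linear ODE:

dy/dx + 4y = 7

Using integrating factor method:

General solution: y = 7/4 + Ce^(-4x)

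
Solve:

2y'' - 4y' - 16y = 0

Characteristic equation: 2r² - 4r - 16 = 0
Divide by 2: r² - 2r - 8 = 0
Roots: r = 4, -2 (distinct real)
General solution: y = C₁e^(4x) + C₂e^(-2x)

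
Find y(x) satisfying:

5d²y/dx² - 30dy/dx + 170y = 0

Characteristic equation: 5r² - 30r + 170 = 0
Divide by 5: r² - 6r + 34 = 0
Roots: r = 3 ± 5i (complex conjugates)
General solution: y = e^(3x)(C₁cos(5x) + C₂sin(5x))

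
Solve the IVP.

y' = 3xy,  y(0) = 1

General solution: y = Ce^(3x²/2)
Applying IC y(0) = 1:
Particular solution: y = e^(3x²/2)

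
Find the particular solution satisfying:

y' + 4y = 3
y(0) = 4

General solution: y = 3/4 + Ce^(-4x)
Applying y(0) = 4: C = 4 - 3/4 = 13/4
Particular solution: y = 3/4 + (13/4)e^(-4x)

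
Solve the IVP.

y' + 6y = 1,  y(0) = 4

General solution: y = 1/6 + Ce^(-6x)
Applying y(0) = 4: C = 4 - 1/6 = 23/6
Particular solution: y = 1/6 + (23/6)e^(-6x)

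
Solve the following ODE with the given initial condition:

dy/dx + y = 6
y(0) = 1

General solution: y = 6 + Ce^(-x)
Applying y(0) = 1: C = 1 - 6 = -5
Particular solution: y = 6 - 5e^(-x)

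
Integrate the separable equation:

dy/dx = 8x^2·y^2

Separating variables and integrating:
-1/y = 8x^3/3 + C

General solution: y^-1 = (-8/3)x^3 + C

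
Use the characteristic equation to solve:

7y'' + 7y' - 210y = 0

Characteristic equation: 7r² + 7r - 210 = 0
Divide by 7: r² + r - 30 = 0
Roots: r = 5, -6 (distinct real)
General solution: y = C₁e^(5x) + C₂e^(-6x)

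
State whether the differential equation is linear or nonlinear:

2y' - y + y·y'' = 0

Nonlinear (y·y'' term)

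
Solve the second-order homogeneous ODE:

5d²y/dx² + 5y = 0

Characteristic equation: 5r² + 5 = 0
Divide by 5: r² + 1 = 0
Roots: r = ±i (complex conjugates)
General solution: y = C₁cos(x) + C₂sin(x)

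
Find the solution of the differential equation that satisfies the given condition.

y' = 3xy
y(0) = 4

General solution: y = Ce^(3x²/2)
Applying IC y(0) = 4:
Particular solution: y = 4e^(3x²/2)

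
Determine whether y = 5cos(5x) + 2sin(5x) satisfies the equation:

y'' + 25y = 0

Verification:
y'' = -125cos(5x) - 50sin(5x)
y'' + 25y = 0 ✓

Yes, it is a solution.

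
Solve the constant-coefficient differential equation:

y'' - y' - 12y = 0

Characteristic equation: r² - r - 12 = 0
Roots: r = 4, -3 (distinct real)
General solution: y = C₁e^(4x) + C₂e^(-3x)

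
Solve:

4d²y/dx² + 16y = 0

Characteristic equation: 4r² + 16 = 0
Divide by 4: r² + 4 = 0
Roots: r = ±2i (complex conjugates)
General solution: y = C₁cos(2x) + C₂sin(2x)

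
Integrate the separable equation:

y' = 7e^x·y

Separating variables and integrating:
ln|y| = 7e^x + C

General solution: y = Ce^(7e^x)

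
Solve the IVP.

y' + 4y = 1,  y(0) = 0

General solution: y = 1/4 + Ce^(-4x)
Applying y(0) = 0: C = 0 - 1/4 = -1/4
Particular solution: y = 1/4 - (1/4)e^(-4x)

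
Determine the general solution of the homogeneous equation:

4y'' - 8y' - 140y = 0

Characteristic equation: 4r² - 8r - 140 = 0
Divide by 4: r² - 2r - 35 = 0
Roots: r = 7, -5 (distinct real)
General solution: y = C₁e^(7x) + C₂e^(-5x)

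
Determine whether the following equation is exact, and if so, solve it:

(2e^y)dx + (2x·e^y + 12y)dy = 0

Verify exactness: ∂M/∂y = ∂N/∂x ✓
Find F(x,y) such that ∂F/∂x = M, ∂F/∂y = N
Solution: 2x·e^y + 6y² = C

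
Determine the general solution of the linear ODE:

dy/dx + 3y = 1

Using integrating factor method:

General solution: y = 1/3 + Ce^(-3x)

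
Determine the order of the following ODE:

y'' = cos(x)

The order is 2 (highest derivative is of order 2).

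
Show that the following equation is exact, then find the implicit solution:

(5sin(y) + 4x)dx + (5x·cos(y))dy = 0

Verify exactness: ∂M/∂y = ∂N/∂x ✓
Find F(x,y) such that ∂F/∂x = M, ∂F/∂y = N
Solution: 5x·sin(y) + 2x² = C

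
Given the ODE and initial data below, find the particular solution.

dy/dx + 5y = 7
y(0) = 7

General solution: y = 7/5 + Ce^(-5x)
Applying y(0) = 7: C = 7 - 7/5 = 28/5
Particular solution: y = 7/5 + (28/5)e^(-5x)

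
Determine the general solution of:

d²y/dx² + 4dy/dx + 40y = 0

Characteristic equation: r² + 4r + 40 = 0
Roots: r = -2 ± 6i (complex conjugates)
General solution: y = e^(-2x)(C₁cos(6x) + C₂sin(6x))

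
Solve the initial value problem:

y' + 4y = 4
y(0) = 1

General solution: y = 1 + Ce^(-4x)
Applying y(0) = 1: C = 1 - 1 = 0
Particular solution: y = 1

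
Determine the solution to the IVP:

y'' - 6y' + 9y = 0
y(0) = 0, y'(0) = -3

General solution: y = (C₁ + C₂x)e^(3x)
Repeated root r = 3
Applying ICs: C₁ = 0, C₂ = -3
Particular solution: y = -3xe^(3x)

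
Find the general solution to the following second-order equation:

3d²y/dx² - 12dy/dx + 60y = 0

Characteristic equation: 3r² - 12r + 60 = 0
Divide by 3: r² - 4r + 20 = 0
Roots: r = 2 ± 4i (complex conjugates)
General solution: y = e^(2x)(C₁cos(4x) + C₂sin(4x))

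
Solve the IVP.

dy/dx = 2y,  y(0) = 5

General solution: y = Ce^(2x)
Applying IC y(0) = 5:
Particular solution: y = 5e^(2x)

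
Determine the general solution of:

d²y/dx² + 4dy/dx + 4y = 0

Characteristic equation: r² + 4r + 4 = 0
Factored: (r + 2)² = 0
Repeated root: r = -2
General solution: y = (C₁ + C₂x)e^(-2x)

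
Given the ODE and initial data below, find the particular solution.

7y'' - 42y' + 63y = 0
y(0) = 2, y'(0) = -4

General solution: y = (C₁ + C₂x)e^(3x)
Repeated root r = 3
Applying ICs: C₁ = 2, C₂ = -10
Particular solution: y = (2 - 10x)e^(3x)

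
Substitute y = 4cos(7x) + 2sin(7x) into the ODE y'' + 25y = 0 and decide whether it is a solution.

Verification:
y'' = -196cos(7x) - 98sin(7x)
y'' + 25y ≠ 0 (frequency mismatch: got 49 instead of 25)

No, it is not a solution.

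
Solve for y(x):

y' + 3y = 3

Using integrating factor method:

General solution: y = 1 + Ce^(-3x)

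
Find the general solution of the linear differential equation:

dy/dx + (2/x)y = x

Using integrating factor method:

General solution: y = (1/4)x^2 + Cx^(-2)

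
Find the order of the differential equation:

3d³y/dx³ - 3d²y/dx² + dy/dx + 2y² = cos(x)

The order is 3 (highest derivative is of order 3).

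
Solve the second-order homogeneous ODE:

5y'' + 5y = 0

Characteristic equation: 5r² + 5 = 0
Divide by 5: r² + 1 = 0
Roots: r = ±i (complex conjugates)
General solution: y = C₁cos(x) + C₂sin(x)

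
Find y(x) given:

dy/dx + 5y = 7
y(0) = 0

General solution: y = 7/5 + Ce^(-5x)
Applying y(0) = 0: C = 0 - 7/5 = -7/5
Particular solution: y = 7/5 - (7/5)e^(-5x)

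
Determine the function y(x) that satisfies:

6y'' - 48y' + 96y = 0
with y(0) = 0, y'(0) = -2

General solution: y = (C₁ + C₂x)e^(4x)
Repeated root r = 4
Applying ICs: C₁ = 0, C₂ = -2
Particular solution: y = -2xe^(4x)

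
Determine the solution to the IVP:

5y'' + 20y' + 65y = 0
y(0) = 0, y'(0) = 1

General solution: y = e^(-2x)(C₁cos(3x) + C₂sin(3x))
Complex roots r = -2 ± 3i
Applying ICs: C₁ = 0, C₂ = 1/3
Particular solution: y = e^(-2x)((1/3)sin(3x))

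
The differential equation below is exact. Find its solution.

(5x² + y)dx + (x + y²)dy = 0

Verify exactness: ∂M/∂y = ∂N/∂x ✓
Find F(x,y) such that ∂F/∂x = M, ∂F/∂y = N
Solution: 5x³/3 + xy + y³/3 = C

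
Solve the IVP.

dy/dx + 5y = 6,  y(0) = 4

General solution: y = 6/5 + Ce^(-5x)
Applying y(0) = 4: C = 4 - 6/5 = 14/5
Particular solution: y = 6/5 + (14/5)e^(-5x)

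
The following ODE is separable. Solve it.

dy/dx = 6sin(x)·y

Separating variables and integrating:
ln|y| = -6cos(x) + C

General solution: y = Ce^(-6cos(x))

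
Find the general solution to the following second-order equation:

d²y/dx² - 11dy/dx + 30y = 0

Characteristic equation: r² - 11r + 30 = 0
Roots: r = 6, 5 (distinct real)
General solution: y = C₁e^(6x) + C₂e^(5x)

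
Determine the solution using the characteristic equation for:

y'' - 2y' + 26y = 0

Characteristic equation: r² - 2r + 26 = 0
Roots: r = 1 ± 5i (complex conjugates)
General solution: y = e^x(C₁cos(5x) + C₂sin(5x))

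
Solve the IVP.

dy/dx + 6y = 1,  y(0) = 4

General solution: y = 1/6 + Ce^(-6x)
Applying y(0) = 4: C = 4 - 1/6 = 23/6
Particular solution: y = 1/6 + (23/6)e^(-6x)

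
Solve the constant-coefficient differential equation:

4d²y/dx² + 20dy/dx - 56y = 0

Characteristic equation: 4r² + 20r - 56 = 0
Divide by 4: r² + 5r - 14 = 0
Roots: r = 2, -7 (distinct real)
General solution: y = C₁e^(2x) + C₂e^(-7x)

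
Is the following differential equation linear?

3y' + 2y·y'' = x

No. Nonlinear (y·y'' term)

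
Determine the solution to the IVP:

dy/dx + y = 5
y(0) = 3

General solution: y = 5 + Ce^(-x)
Applying y(0) = 3: C = 3 - 5 = -2
Particular solution: y = 5 - 2e^(-x)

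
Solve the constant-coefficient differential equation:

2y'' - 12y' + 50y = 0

Characteristic equation: 2r² - 12r + 50 = 0
Divide by 2: r² - 6r + 25 = 0
Roots: r = 3 ± 4i (complex conjugates)
General solution: y = e^(3x)(C₁cos(4x) + C₂sin(4x))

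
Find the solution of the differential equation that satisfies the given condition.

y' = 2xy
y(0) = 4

General solution: y = Ce^(x²)
Applying IC y(0) = 4:
Particular solution: y = 4e^(x²)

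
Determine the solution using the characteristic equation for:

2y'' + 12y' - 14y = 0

Characteristic equation: 2r² + 12r - 14 = 0
Divide by 2: r² + 6r - 7 = 0
Roots: r = 1, -7 (distinct real)
General solution: y = C₁e^x + C₂e^(-7x)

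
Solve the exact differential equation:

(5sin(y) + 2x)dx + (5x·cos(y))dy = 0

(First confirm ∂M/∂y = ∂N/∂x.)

Verify exactness: ∂M/∂y = ∂N/∂x ✓
Find F(x,y) such that ∂F/∂x = M, ∂F/∂y = N
Solution: 5x·sin(y) + x² = C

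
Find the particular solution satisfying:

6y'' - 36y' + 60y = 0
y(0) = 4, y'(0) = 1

General solution: y = e^(3x)(C₁cos(x) + C₂sin(x))
Complex roots r = 3 ± i
Applying ICs: C₁ = 4, C₂ = -11
Particular solution: y = e^(3x)(4cos(x) - 11sin(x))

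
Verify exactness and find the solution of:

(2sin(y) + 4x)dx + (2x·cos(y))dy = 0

Verify exactness: ∂M/∂y = ∂N/∂x ✓
Find F(x,y) such that ∂F/∂x = M, ∂F/∂y = N
Solution: 2x·sin(y) + 2x² = C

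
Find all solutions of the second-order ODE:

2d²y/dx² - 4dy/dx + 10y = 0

Characteristic equation: 2r² - 4r + 10 = 0
Divide by 2: r² - 2r + 5 = 0
Roots: r = 1 ± 2i (complex conjugates)
General solution: y = e^x(C₁cos(2x) + C₂sin(2x))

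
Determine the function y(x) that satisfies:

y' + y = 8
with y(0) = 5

General solution: y = 8 + Ce^(-x)
Applying y(0) = 5: C = 5 - 8 = -3
Particular solution: y = 8 - 3e^(-x)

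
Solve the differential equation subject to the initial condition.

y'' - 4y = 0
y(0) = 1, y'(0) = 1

General solution: y = C₁e^(2x) + C₂e^(-2x)
Applying ICs: C₁ = 3/4, C₂ = 1/4
Particular solution: y = (3/4)e^(2x) + (1/4)e^(-2x)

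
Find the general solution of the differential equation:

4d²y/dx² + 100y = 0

Characteristic equation: 4r² + 100 = 0
Divide by 4: r² + 25 = 0
Roots: r = ±5i (complex conjugates)
General solution: y = C₁cos(5x) + C₂sin(5x)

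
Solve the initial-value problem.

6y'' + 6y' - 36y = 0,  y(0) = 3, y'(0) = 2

General solution: y = C₁e^(2x) + C₂e^(-3x)
Applying ICs: C₁ = 11/5, C₂ = 4/5
Particular solution: y = (11/5)e^(2x) + (4/5)e^(-3x)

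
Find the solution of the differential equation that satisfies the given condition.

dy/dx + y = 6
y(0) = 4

General solution: y = 6 + Ce^(-x)
Applying y(0) = 4: C = 4 - 6 = -2
Particular solution: y = 6 - 2e^(-x)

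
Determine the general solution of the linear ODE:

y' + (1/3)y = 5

Using integrating factor method:

General solution: y = 15 + Ce^(-x/3)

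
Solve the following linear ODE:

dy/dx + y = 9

Using integrating factor method:

General solution: y = 9 + Ce^(-x)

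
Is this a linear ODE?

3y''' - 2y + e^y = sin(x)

No. Nonlinear (e^y is nonlinear in y)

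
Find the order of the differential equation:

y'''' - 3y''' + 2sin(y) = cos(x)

The order is 4 (highest derivative is of order 4).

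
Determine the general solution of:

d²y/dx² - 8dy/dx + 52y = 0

Characteristic equation: r² - 8r + 52 = 0
Roots: r = 4 ± 6i (complex conjugates)
General solution: y = e^(4x)(C₁cos(6x) + C₂sin(6x))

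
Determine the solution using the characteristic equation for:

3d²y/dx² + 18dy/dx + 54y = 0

Characteristic equation: 3r² + 18r + 54 = 0
Divide by 3: r² + 6r + 18 = 0
Roots: r = -3 ± 3i (complex conjugates)
General solution: y = e^(-3x)(C₁cos(3x) + C₂sin(3x))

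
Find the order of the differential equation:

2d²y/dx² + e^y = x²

The order is 2 (highest derivative is of order 2).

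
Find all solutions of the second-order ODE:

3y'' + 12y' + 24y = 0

Characteristic equation: 3r² + 12r + 24 = 0
Divide by 3: r² + 4r + 8 = 0
Roots: r = -2 ± 2i (complex conjugates)
General solution: y = e^(-2x)(C₁cos(2x) + C₂sin(2x))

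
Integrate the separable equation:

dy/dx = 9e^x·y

Separating variables and integrating:
ln|y| = 9e^x + C

General solution: y = Ce^(9e^x)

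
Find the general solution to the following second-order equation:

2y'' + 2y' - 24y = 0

Characteristic equation: 2r² + 2r - 24 = 0
Divide by 2: r² + r - 12 = 0
Roots: r = 3, -4 (distinct real)
General solution: y = C₁e^(3x) + C₂e^(-4x)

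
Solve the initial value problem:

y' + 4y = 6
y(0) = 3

General solution: y = 3/2 + Ce^(-4x)
Applying y(0) = 3: C = 3 - 3/2 = 3/2
Particular solution: y = 3/2 + (3/2)e^(-4x)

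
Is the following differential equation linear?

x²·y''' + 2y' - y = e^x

Yes. Linear (y and its derivatives appear to the first power only, no products of y terms)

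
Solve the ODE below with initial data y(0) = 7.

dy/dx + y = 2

General solution: y = 2 + Ce^(-x)
Applying y(0) = 7: C = 7 - 2 = 5
Particular solution: y = 2 + 5e^(-x)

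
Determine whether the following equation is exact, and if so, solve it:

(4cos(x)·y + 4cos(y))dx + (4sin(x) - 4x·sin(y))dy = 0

Verify exactness: ∂M/∂y = ∂N/∂x ✓
Find F(x,y) such that ∂F/∂x = M, ∂F/∂y = N
Solution: 4sin(x)·y + 4x·cos(y) = C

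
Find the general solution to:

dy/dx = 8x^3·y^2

Separating variables and integrating:
-1/y = 2x^4 + C

General solution: y^-1 = -2x^4 + C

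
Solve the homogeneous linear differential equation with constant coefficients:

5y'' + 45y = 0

Characteristic equation: 5r² + 45 = 0
Divide by 5: r² + 9 = 0
Roots: r = ±3i (complex conjugates)
General solution: y = C₁cos(3x) + C₂sin(3x)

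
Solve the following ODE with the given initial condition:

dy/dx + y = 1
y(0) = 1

General solution: y = 1 + Ce^(-x)
Applying y(0) = 1: C = 1 - 1 = 0
Particular solution: y = 1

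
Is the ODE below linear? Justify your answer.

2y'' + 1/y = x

No. Nonlinear (1/y term)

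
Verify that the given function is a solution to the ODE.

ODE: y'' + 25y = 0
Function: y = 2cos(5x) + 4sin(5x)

Verification:
y'' = -50cos(5x) - 100sin(5x)
y'' + 25y = 0 ✓

Yes, it is a solution.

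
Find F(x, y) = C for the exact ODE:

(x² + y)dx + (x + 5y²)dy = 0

Verify exactness: ∂M/∂y = ∂N/∂x ✓
Find F(x,y) such that ∂F/∂x = M, ∂F/∂y = N
Solution: x³/3 + xy + 5y³/3 = C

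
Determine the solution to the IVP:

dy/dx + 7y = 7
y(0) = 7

General solution: y = 1 + Ce^(-7x)
Applying y(0) = 7: C = 7 - 1 = 6
Particular solution: y = 1 + 6e^(-7x)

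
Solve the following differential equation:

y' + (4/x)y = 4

Using integrating factor method:

General solution: y = (4/5)x + Cx^(-4)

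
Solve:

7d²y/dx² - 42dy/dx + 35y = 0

Characteristic equation: 7r² - 42r + 35 = 0
Divide by 7: r² - 6r + 5 = 0
Roots: r = 1, 5 (distinct real)
General solution: y = C₁e^x + C₂e^(5x)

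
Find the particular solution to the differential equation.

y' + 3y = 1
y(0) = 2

General solution: y = 1/3 + Ce^(-3x)
Applying y(0) = 2: C = 2 - 1/3 = 5/3
Particular solution: y = 1/3 + (5/3)e^(-3x)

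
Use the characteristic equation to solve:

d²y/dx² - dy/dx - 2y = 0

Characteristic equation: r² - r - 2 = 0
Roots: r = 2, -1 (distinct real)
General solution: y = C₁e^(2x) + C₂e^(-x)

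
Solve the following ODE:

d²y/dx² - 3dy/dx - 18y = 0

Characteristic equation: r² - 3r - 18 = 0
Roots: r = 6, -3 (distinct real)
General solution: y = C₁e^(6x) + C₂e^(-3x)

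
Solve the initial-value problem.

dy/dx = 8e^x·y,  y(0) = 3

General solution: y = Ce^(8e^x)
Applying IC y(0) = 3:
Particular solution: y = 3e^(8(e^x - 1))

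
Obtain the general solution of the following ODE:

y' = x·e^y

Separating variables and integrating:
-e^(-y) = x²/2 + C

General solution: y = -ln(C - x²/2)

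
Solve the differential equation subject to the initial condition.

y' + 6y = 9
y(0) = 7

General solution: y = 3/2 + Ce^(-6x)
Applying y(0) = 7: C = 7 - 3/2 = 11/2
Particular solution: y = 3/2 + (11/2)e^(-6x)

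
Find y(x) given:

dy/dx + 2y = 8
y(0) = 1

General solution: y = 4 + Ce^(-2x)
Applying y(0) = 1: C = 1 - 4 = -3
Particular solution: y = 4 - 3e^(-2x)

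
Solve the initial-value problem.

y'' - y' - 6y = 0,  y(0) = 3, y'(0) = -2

General solution: y = C₁e^(3x) + C₂e^(-2x)
Applying ICs: C₁ = 4/5, C₂ = 11/5
Particular solution: y = (4/5)e^(3x) + (11/5)e^(-2x)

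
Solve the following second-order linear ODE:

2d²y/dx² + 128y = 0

Characteristic equation: 2r² + 128 = 0
Divide by 2: r² + 64 = 0
Roots: r = ±8i (complex conjugates)
General solution: y = C₁cos(8x) + C₂sin(8x)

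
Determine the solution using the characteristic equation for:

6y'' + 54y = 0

Characteristic equation: 6r² + 54 = 0
Divide by 6: r² + 9 = 0
Roots: r = ±3i (complex conjugates)
General solution: y = C₁cos(3x) + C₂sin(3x)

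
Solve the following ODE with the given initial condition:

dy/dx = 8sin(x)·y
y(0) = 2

General solution: y = Ce^(-8cos(x))
Applying IC y(0) = 2:
Particular solution: y = 2e^(8(1-cos(x)))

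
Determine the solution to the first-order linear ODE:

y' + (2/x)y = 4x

Using integrating factor method:

General solution: y = x^2 + Cx^(-2)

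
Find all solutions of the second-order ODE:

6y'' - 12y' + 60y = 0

Characteristic equation: 6r² - 12r + 60 = 0
Divide by 6: r² - 2r + 10 = 0
Roots: r = 1 ± 3i (complex conjugates)
General solution: y = e^x(C₁cos(3x) + C₂sin(3x))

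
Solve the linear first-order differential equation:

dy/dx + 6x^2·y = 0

Using integrating factor method:

General solution: y = Ce^(-2x^3)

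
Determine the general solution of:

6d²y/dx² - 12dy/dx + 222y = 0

Characteristic equation: 6r² - 12r + 222 = 0
Divide by 6: r² - 2r + 37 = 0
Roots: r = 1 ± 6i (complex conjugates)
General solution: y = e^x(C₁cos(6x) + C₂sin(6x))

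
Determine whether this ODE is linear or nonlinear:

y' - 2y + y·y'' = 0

Nonlinear (y·y'' term)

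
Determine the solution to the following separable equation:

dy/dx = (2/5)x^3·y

Separating variables and integrating:
ln|y| = x^4/10 + C

General solution: y = Ce^(x^4/10)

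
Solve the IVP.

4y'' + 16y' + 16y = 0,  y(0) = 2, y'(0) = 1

General solution: y = (C₁ + C₂x)e^(-2x)
Repeated root r = -2
Applying ICs: C₁ = 2, C₂ = 5
Particular solution: y = (2 + 5x)e^(-2x)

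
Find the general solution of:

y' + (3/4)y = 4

Using integrating factor method:

General solution: y = 16/3 + Ce^(-3x/4)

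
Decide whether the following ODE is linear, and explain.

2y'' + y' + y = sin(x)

Linear (y and its derivatives appear to the first power only, no products of y terms)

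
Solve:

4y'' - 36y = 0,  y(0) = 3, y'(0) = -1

General solution: y = C₁e^(3x) + C₂e^(-3x)
Applying ICs: C₁ = 4/3, C₂ = 5/3
Particular solution: y = (4/3)e^(3x) + (5/3)e^(-3x)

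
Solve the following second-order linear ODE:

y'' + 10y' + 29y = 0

Characteristic equation: r² + 10r + 29 = 0
Roots: r = -5 ± 2i (complex conjugates)
General solution: y = e^(-5x)(C₁cos(2x) + C₂sin(2x))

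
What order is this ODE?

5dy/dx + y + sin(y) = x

The order is 1 (highest derivative is of order 1).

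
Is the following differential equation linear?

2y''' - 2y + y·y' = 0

No. Nonlinear (product y·y')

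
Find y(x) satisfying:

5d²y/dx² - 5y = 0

Characteristic equation: 5r² - 5 = 0
Divide by 5: r² - 1 = 0
Roots: r = 1, -1 (distinct real)
General solution: y = C₁e^x + C₂e^(-x)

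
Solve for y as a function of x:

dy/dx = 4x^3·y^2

Separating variables and integrating:
-1/y = x^4 + C

General solution: y^-1 = -x^4 + C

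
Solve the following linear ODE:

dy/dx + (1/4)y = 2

Using integrating factor method:

General solution: y = 8 + Ce^(-x/4)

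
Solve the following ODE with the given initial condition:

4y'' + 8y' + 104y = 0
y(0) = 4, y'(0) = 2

General solution: y = e^(-x)(C₁cos(5x) + C₂sin(5x))
Complex roots r = -1 ± 5i
Applying ICs: C₁ = 4, C₂ = 6/5
Particular solution: y = e^(-x)(4cos(5x) + (6/5)sin(5x))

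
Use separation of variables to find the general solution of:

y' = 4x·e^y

Separating variables and integrating:
-e^(-y) = 2x² + C

General solution: y = -ln(C - 2x²)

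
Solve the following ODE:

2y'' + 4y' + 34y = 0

Characteristic equation: 2r² + 4r + 34 = 0
Divide by 2: r² + 2r + 17 = 0
Roots: r = -1 ± 4i (complex conjugates)
General solution: y = e^(-x)(C₁cos(4x) + C₂sin(4x))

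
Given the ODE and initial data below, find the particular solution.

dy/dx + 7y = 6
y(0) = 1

General solution: y = 6/7 + Ce^(-7x)
Applying y(0) = 1: C = 1 - 6/7 = 1/7
Particular solution: y = 6/7 + (1/7)e^(-7x)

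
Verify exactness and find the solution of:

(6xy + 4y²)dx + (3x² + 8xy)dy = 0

Verify exactness: ∂M/∂y = ∂N/∂x ✓
Find F(x,y) such that ∂F/∂x = M, ∂F/∂y = N
Solution: 3x²y + 4xy² = C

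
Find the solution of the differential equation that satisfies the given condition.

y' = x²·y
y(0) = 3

General solution: y = Ce^(x³/3)
Applying IC y(0) = 3:
Particular solution: y = 3e^(x³/3)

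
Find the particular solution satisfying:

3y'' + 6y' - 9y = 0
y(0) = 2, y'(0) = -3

General solution: y = C₁e^x + C₂e^(-3x)
Applying ICs: C₁ = 3/4, C₂ = 5/4
Particular solution: y = (3/4)e^x + (5/4)e^(-3x)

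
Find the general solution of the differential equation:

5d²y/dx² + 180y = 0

Characteristic equation: 5r² + 180 = 0
Divide by 5: r² + 36 = 0
Roots: r = ±6i (complex conjugates)
General solution: y = C₁cos(6x) + C₂sin(6x)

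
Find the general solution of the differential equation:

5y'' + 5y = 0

Characteristic equation: 5r² + 5 = 0
Divide by 5: r² + 1 = 0
Roots: r = ±i (complex conjugates)
General solution: y = C₁cos(x) + C₂sin(x)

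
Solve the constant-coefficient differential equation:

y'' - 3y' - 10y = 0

Characteristic equation: r² - 3r - 10 = 0
Roots: r = 5, -2 (distinct real)
General solution: y = C₁e^(5x) + C₂e^(-2x)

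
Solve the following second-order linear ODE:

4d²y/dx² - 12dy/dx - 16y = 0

Characteristic equation: 4r² - 12r - 16 = 0
Divide by 4: r² - 3r - 4 = 0
Roots: r = 4, -1 (distinct real)
General solution: y = C₁e^(4x) + C₂e^(-x)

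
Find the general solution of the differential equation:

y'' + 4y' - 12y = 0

Characteristic equation: r² + 4r - 12 = 0
Roots: r = 2, -6 (distinct real)
General solution: y = C₁e^(2x) + C₂e^(-6x)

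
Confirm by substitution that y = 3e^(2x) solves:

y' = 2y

Verification:
y = 3e^(2x)
y' = 6e^(2x)
2y = 6e^(2x)
y' = 2y ✓

Yes, it is a solution.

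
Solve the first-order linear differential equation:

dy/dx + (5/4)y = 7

Using integrating factor method:

General solution: y = 28/5 + Ce^(-5x/4)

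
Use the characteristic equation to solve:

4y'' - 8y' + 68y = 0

Characteristic equation: 4r² - 8r + 68 = 0
Divide by 4: r² - 2r + 17 = 0
Roots: r = 1 ± 4i (complex conjugates)
General solution: y = e^x(C₁cos(4x) + C₂sin(4x))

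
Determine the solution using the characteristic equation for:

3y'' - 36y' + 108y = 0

Characteristic equation: 3r² - 36r + 108 = 0
Divide by 3: r² - 12r + 36 = 0
Factored: (r - 6)² = 0
Repeated root: r = 6
General solution: y = (C₁ + C₂x)e^(6x)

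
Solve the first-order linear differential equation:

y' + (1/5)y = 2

Using integrating factor method:

General solution: y = 10 + Ce^(-x/5)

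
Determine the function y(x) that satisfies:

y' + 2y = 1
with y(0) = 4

General solution: y = 1/2 + Ce^(-2x)
Applying y(0) = 4: C = 4 - 1/2 = 7/2
Particular solution: y = 1/2 + (7/2)e^(-2x)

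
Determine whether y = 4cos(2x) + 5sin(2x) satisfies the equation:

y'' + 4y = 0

Verification:
y'' = -16cos(2x) - 20sin(2x)
y'' + 4y = 0 ✓

Yes, it is a solution.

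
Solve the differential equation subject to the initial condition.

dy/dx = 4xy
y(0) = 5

General solution: y = Ce^(2x²)
Applying IC y(0) = 5:
Particular solution: y = 5e^(2x²)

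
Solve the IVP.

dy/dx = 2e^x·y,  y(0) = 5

General solution: y = Ce^(2e^x)
Applying IC y(0) = 5:
Particular solution: y = 5e^(2(e^x - 1))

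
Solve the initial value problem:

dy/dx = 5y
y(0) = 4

General solution: y = Ce^(5x)
Applying IC y(0) = 4:
Particular solution: y = 4e^(5x)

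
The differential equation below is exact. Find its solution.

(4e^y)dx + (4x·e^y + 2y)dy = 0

Verify exactness: ∂M/∂y = ∂N/∂x ✓
Find F(x,y) such that ∂F/∂x = M, ∂F/∂y = N
Solution: 4x·e^y + y² = C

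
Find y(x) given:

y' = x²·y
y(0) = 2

General solution: y = Ce^(x³/3)
Applying IC y(0) = 2:
Particular solution: y = 2e^(x³/3)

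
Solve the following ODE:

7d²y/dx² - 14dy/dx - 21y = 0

Characteristic equation: 7r² - 14r - 21 = 0
Divide by 7: r² - 2r - 3 = 0
Roots: r = 3, -1 (distinct real)
General solution: y = C₁e^(3x) + C₂e^(-x)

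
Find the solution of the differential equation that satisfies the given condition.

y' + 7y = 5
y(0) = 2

General solution: y = 5/7 + Ce^(-7x)
Applying y(0) = 2: C = 2 - 5/7 = 9/7
Particular solution: y = 5/7 + (9/7)e^(-7x)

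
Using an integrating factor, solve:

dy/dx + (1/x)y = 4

Using integrating factor method:

General solution: y = 2x + C/x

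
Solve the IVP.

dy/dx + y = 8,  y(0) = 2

General solution: y = 8 + Ce^(-x)
Applying y(0) = 2: C = 2 - 8 = -6
Particular solution: y = 8 - 6e^(-x)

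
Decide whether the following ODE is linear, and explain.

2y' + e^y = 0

Nonlinear (e^y is nonlinear in y)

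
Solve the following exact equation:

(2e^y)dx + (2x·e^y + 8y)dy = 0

Verify exactness: ∂M/∂y = ∂N/∂x ✓
Find F(x,y) such that ∂F/∂x = M, ∂F/∂y = N
Solution: 2x·e^y + 4y² = C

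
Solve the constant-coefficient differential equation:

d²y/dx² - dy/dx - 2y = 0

Characteristic equation: r² - r - 2 = 0
Roots: r = 2, -1 (distinct real)
General solution: y = C₁e^(2x) + C₂e^(-x)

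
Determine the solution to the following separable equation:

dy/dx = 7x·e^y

Separating variables and integrating:
-e^(-y) = 7x²/2 + C

General solution: y = -ln(C - 7x²/2)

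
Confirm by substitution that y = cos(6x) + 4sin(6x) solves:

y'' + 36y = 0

Verification:
y'' = -36cos(6x) - 144sin(6x)
y'' + 36y = 0 ✓

Yes, it is a solution.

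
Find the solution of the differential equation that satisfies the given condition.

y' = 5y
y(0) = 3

General solution: y = Ce^(5x)
Applying IC y(0) = 3:
Particular solution: y = 3e^(5x)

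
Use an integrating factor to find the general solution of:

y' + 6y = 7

Using integrating factor method:

General solution: y = 7/6 + Ce^(-6x)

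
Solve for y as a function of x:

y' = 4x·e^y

Separating variables and integrating:
-e^(-y) = 2x² + C

General solution: y = -ln(C - 2x²)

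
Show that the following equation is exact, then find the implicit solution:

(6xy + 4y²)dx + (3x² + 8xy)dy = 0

Verify exactness: ∂M/∂y = ∂N/∂x ✓
Find F(x,y) such that ∂F/∂x = M, ∂F/∂y = N
Solution: 3x²y + 4xy² = C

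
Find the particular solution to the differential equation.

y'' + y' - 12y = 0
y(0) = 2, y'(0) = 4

General solution: y = C₁e^(3x) + C₂e^(-4x)
Applying ICs: C₁ = 12/7, C₂ = 2/7
Particular solution: y = (12/7)e^(3x) + (2/7)e^(-4x)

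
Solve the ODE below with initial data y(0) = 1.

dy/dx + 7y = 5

General solution: y = 5/7 + Ce^(-7x)
Applying y(0) = 1: C = 1 - 5/7 = 2/7
Particular solution: y = 5/7 + (2/7)e^(-7x)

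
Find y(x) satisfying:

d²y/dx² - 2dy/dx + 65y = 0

Characteristic equation: r² - 2r + 65 = 0
Roots: r = 1 ± 8i (complex conjugates)
General solution: y = e^x(C₁cos(8x) + C₂sin(8x))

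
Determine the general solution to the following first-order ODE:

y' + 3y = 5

Using integrating factor method:

General solution: y = 5/3 + Ce^(-3x)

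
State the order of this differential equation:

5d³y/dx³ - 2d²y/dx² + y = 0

The order is 3 (highest derivative is of order 3).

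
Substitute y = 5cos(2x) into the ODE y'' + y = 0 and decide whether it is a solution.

Verification:
y'' = -20cos(2x)
y'' + y ≠ 0 (frequency mismatch: got 4 instead of 1)

No, it is not a solution.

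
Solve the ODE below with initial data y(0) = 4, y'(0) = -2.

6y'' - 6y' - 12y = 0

General solution: y = C₁e^(2x) + C₂e^(-x)
Applying ICs: C₁ = 2/3, C₂ = 10/3
Particular solution: y = (2/3)e^(2x) + (10/3)e^(-x)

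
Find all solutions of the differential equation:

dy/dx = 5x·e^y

Separating variables and integrating:
-e^(-y) = 5x²/2 + C

General solution: y = -ln(C - 5x²/2)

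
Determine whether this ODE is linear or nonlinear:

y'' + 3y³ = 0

Nonlinear (y³ term)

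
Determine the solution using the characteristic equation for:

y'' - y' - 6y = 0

Characteristic equation: r² - r - 6 = 0
Roots: r = 3, -2 (distinct real)
General solution: y = C₁e^(3x) + C₂e^(-2x)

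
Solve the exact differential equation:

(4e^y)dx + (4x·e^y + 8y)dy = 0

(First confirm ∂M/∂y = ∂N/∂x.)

Verify exactness: ∂M/∂y = ∂N/∂x ✓
Find F(x,y) such that ∂F/∂x = M, ∂F/∂y = N
Solution: 4x·e^y + 4y² = C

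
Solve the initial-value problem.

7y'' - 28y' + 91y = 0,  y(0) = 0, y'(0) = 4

General solution: y = e^(2x)(C₁cos(3x) + C₂sin(3x))
Complex roots r = 2 ± 3i
Applying ICs: C₁ = 0, C₂ = 4/3
Particular solution: y = e^(2x)((4/3)sin(3x))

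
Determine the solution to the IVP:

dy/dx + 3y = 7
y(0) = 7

General solution: y = 7/3 + Ce^(-3x)
Applying y(0) = 7: C = 7 - 7/3 = 14/3
Particular solution: y = 7/3 + (14/3)e^(-3x)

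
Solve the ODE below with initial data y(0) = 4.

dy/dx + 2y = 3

General solution: y = 3/2 + Ce^(-2x)
Applying y(0) = 4: C = 4 - 3/2 = 5/2
Particular solution: y = 3/2 + (5/2)e^(-2x)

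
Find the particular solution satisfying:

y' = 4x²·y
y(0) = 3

General solution: y = Ce^(4x³/3)
Applying IC y(0) = 3:
Particular solution: y = 3e^(4x³/3)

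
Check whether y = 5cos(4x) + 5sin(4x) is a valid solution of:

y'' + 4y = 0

Verification:
y'' = -80cos(4x) - 80sin(4x)
y'' + 4y ≠ 0 (frequency mismatch: got 16 instead of 4)

No, it is not a solution.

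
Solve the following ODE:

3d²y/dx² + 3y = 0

Characteristic equation: 3r² + 3 = 0
Divide by 3: r² + 1 = 0
Roots: r = ±i (complex conjugates)
General solution: y = C₁cos(x) + C₂sin(x)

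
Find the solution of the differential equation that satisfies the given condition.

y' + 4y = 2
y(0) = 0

General solution: y = 1/2 + Ce^(-4x)
Applying y(0) = 0: C = 0 - 1/2 = -1/2
Particular solution: y = 1/2 - (1/2)e^(-4x)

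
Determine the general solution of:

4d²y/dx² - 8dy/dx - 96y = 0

Characteristic equation: 4r² - 8r - 96 = 0
Divide by 4: r² - 2r - 24 = 0
Roots: r = 6, -4 (distinct real)
General solution: y = C₁e^(6x) + C₂e^(-4x)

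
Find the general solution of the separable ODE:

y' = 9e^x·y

Separating variables and integrating:
ln|y| = 9e^x + C

General solution: y = Ce^(9e^x)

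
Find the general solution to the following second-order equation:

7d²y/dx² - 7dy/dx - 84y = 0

Characteristic equation: 7r² - 7r - 84 = 0
Divide by 7: r² - r - 12 = 0
Roots: r = 4, -3 (distinct real)
General solution: y = C₁e^(4x) + C₂e^(-3x)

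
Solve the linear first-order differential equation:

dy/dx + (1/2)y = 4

Using integrating factor method:

General solution: y = 8 + Ce^(-x/2)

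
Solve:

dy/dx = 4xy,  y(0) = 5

General solution: y = Ce^(2x²)
Applying IC y(0) = 5:
Particular solution: y = 5e^(2x²)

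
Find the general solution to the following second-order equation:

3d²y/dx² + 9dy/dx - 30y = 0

Characteristic equation: 3r² + 9r - 30 = 0
Divide by 3: r² + 3r - 10 = 0
Roots: r = 2, -5 (distinct real)
General solution: y = C₁e^(2x) + C₂e^(-5x)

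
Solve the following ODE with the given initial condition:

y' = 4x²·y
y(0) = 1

General solution: y = Ce^(4x³/3)
Applying IC y(0) = 1:
Particular solution: y = e^(4x³/3)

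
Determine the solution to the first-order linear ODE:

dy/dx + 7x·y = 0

Using integrating factor method:

General solution: y = Ce^(-7x^2/2)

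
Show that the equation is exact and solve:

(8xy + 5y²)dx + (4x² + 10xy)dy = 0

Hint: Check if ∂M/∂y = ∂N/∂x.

Verify exactness: ∂M/∂y = ∂N/∂x ✓
Find F(x,y) such that ∂F/∂x = M, ∂F/∂y = N
Solution: 4x²y + 5xy² = C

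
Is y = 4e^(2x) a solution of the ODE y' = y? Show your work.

Verification:
y = 4e^(2x)
y' = 8e^(2x)
But y = 4e^(2x)
y' ≠ y — the derivative does not match

No, it is not a solution.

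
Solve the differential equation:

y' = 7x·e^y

Separating variables and integrating:
-e^(-y) = 7x²/2 + C

General solution: y = -ln(C - 7x²/2)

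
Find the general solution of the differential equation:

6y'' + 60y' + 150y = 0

Characteristic equation: 6r² + 60r + 150 = 0
Divide by 6: r² + 10r + 25 = 0
Factored: (r + 5)² = 0
Repeated root: r = -5
General solution: y = (C₁ + C₂x)e^(-5x)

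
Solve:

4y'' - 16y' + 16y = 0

Characteristic equation: 4r² - 16r + 16 = 0
Divide by 4: r² - 4r + 4 = 0
Factored: (r - 2)² = 0
Repeated root: r = 2
General solution: y = (C₁ + C₂x)e^(2x)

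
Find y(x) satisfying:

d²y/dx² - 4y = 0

Characteristic equation: r² - 4 = 0
Roots: r = 2, -2 (distinct real)
General solution: y = C₁e^(2x) + C₂e^(-2x)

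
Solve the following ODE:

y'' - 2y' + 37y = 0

Characteristic equation: r² - 2r + 37 = 0
Roots: r = 1 ± 6i (complex conjugates)
General solution: y = e^x(C₁cos(6x) + C₂sin(6x))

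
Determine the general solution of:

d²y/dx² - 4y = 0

Characteristic equation: r² - 4 = 0
Roots: r = 2, -2 (distinct real)
General solution: y = C₁e^(2x) + C₂e^(-2x)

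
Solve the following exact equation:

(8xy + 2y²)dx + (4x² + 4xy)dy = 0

Verify exactness: ∂M/∂y = ∂N/∂x ✓
Find F(x,y) such that ∂F/∂x = M, ∂F/∂y = N
Solution: 4x²y + 2xy² = C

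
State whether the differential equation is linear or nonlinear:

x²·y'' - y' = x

Linear (y and its derivatives appear to the first power only, no products of y terms)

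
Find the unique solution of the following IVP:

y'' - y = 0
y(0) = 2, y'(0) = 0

General solution: y = C₁e^x + C₂e^(-x)
Applying ICs: C₁ = 1, C₂ = 1
Particular solution: y = e^x + e^(-x)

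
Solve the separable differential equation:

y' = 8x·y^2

Separating variables and integrating:
-1/y = 4x^2 + C

General solution: y^-1 = -4x^2 + C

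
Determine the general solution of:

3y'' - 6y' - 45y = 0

Characteristic equation: 3r² - 6r - 45 = 0
Divide by 3: r² - 2r - 15 = 0
Roots: r = 5, -3 (distinct real)
General solution: y = C₁e^(5x) + C₂e^(-3x)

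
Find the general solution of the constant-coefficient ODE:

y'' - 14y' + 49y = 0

Characteristic equation: r² - 14r + 49 = 0
Factored: (r - 7)² = 0
Repeated root: r = 7
General solution: y = (C₁ + C₂x)e^(7x)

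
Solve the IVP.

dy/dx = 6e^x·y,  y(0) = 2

General solution: y = Ce^(6e^x)
Applying IC y(0) = 2:
Particular solution: y = 2e^(6(e^x - 1))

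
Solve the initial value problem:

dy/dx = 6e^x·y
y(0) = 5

General solution: y = Ce^(6e^x)
Applying IC y(0) = 5:
Particular solution: y = 5e^(6(e^x - 1))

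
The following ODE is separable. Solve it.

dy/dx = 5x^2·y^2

Separating variables and integrating:
-1/y = 5x^3/3 + C

General solution: y^-1 = (-5/3)x^3 + C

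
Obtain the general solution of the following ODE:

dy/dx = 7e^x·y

Separating variables and integrating:
ln|y| = 7e^x + C

General solution: y = Ce^(7e^x)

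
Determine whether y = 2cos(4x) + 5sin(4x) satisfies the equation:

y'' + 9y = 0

Verification:
y'' = -32cos(4x) - 80sin(4x)
y'' + 9y ≠ 0 (frequency mismatch: got 16 instead of 9)

No, it is not a solution.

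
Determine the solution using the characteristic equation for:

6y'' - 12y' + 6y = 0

Characteristic equation: 6r² - 12r + 6 = 0
Divide by 6: r² - 2r + 1 = 0
Factored: (r - 1)² = 0
Repeated root: r = 1
General solution: y = (C₁ + C₂x)e^x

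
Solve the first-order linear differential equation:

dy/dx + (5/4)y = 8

Using integrating factor method:

General solution: y = 32/5 + Ce^(-5x/4)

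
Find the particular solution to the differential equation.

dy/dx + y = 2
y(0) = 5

General solution: y = 2 + Ce^(-x)
Applying y(0) = 5: C = 5 - 2 = 3
Particular solution: y = 2 + 3e^(-x)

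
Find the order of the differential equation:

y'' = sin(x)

The order is 2 (highest derivative is of order 2).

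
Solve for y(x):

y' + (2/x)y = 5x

Using integrating factor method:

General solution: y = (5/4)x^2 + Cx^(-2)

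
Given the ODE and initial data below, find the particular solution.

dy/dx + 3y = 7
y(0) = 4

General solution: y = 7/3 + Ce^(-3x)
Applying y(0) = 4: C = 4 - 7/3 = 5/3
Particular solution: y = 7/3 + (5/3)e^(-3x)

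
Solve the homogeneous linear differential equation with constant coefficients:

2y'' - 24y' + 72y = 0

Characteristic equation: 2r² - 24r + 72 = 0
Divide by 2: r² - 12r + 36 = 0
Factored: (r - 6)² = 0
Repeated root: r = 6
General solution: y = (C₁ + C₂x)e^(6x)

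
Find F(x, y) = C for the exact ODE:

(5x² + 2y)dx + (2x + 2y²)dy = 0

Verify exactness: ∂M/∂y = ∂N/∂x ✓
Find F(x,y) such that ∂F/∂x = M, ∂F/∂y = N
Solution: 5x³/3 + 2xy + 2y³/3 = C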